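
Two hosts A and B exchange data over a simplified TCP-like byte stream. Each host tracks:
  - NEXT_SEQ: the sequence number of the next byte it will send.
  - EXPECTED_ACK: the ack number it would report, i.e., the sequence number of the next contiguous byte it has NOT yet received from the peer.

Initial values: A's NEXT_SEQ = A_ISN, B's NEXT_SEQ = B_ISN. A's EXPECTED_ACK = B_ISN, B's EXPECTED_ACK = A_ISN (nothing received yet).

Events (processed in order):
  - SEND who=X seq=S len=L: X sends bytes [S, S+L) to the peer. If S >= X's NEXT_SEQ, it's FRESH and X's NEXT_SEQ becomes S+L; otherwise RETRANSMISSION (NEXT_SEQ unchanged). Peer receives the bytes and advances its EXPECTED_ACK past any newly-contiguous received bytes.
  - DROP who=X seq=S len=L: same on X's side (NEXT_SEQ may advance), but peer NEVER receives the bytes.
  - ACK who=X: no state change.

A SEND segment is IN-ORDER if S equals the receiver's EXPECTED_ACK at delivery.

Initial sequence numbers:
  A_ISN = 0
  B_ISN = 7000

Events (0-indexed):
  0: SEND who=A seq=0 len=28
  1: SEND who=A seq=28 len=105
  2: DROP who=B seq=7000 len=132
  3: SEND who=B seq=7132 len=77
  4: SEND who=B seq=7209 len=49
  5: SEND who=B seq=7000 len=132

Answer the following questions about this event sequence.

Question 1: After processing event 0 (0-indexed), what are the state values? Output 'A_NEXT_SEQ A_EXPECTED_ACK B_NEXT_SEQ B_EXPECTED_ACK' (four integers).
After event 0: A_seq=28 A_ack=7000 B_seq=7000 B_ack=28

28 7000 7000 28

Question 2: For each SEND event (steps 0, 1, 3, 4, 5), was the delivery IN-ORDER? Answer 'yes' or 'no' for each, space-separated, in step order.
Answer: yes yes no no yes

Derivation:
Step 0: SEND seq=0 -> in-order
Step 1: SEND seq=28 -> in-order
Step 3: SEND seq=7132 -> out-of-order
Step 4: SEND seq=7209 -> out-of-order
Step 5: SEND seq=7000 -> in-order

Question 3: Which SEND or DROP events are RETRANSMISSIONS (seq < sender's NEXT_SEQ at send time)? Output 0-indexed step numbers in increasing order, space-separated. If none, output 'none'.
Answer: 5

Derivation:
Step 0: SEND seq=0 -> fresh
Step 1: SEND seq=28 -> fresh
Step 2: DROP seq=7000 -> fresh
Step 3: SEND seq=7132 -> fresh
Step 4: SEND seq=7209 -> fresh
Step 5: SEND seq=7000 -> retransmit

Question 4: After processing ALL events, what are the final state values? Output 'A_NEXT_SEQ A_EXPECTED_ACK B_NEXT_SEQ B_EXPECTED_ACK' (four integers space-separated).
Answer: 133 7258 7258 133

Derivation:
After event 0: A_seq=28 A_ack=7000 B_seq=7000 B_ack=28
After event 1: A_seq=133 A_ack=7000 B_seq=7000 B_ack=133
After event 2: A_seq=133 A_ack=7000 B_seq=7132 B_ack=133
After event 3: A_seq=133 A_ack=7000 B_seq=7209 B_ack=133
After event 4: A_seq=133 A_ack=7000 B_seq=7258 B_ack=133
After event 5: A_seq=133 A_ack=7258 B_seq=7258 B_ack=133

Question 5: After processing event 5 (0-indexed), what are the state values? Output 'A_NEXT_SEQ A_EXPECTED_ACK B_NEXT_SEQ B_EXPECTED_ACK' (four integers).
After event 0: A_seq=28 A_ack=7000 B_seq=7000 B_ack=28
After event 1: A_seq=133 A_ack=7000 B_seq=7000 B_ack=133
After event 2: A_seq=133 A_ack=7000 B_seq=7132 B_ack=133
After event 3: A_seq=133 A_ack=7000 B_seq=7209 B_ack=133
After event 4: A_seq=133 A_ack=7000 B_seq=7258 B_ack=133
After event 5: A_seq=133 A_ack=7258 B_seq=7258 B_ack=133

133 7258 7258 133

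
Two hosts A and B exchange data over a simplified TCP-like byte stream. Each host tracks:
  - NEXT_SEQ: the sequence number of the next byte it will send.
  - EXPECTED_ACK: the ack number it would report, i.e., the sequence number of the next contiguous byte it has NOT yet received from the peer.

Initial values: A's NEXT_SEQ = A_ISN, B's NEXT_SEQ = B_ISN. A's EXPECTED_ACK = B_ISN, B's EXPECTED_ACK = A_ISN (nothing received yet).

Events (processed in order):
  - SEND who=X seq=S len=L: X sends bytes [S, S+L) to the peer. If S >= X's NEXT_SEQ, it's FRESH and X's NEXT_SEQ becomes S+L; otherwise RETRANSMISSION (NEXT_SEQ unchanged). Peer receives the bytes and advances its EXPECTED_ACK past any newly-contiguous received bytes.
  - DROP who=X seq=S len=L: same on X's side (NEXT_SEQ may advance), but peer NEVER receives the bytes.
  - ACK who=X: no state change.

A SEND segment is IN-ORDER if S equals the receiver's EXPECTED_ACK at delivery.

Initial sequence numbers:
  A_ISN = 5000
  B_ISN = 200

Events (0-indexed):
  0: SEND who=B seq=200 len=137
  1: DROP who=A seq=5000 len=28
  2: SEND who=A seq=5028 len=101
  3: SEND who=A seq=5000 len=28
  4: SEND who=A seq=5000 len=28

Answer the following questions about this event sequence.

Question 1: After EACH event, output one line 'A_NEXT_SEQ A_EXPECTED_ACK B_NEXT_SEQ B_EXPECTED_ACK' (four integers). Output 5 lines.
5000 337 337 5000
5028 337 337 5000
5129 337 337 5000
5129 337 337 5129
5129 337 337 5129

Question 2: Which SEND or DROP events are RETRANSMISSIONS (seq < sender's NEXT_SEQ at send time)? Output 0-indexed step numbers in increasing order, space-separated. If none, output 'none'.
Answer: 3 4

Derivation:
Step 0: SEND seq=200 -> fresh
Step 1: DROP seq=5000 -> fresh
Step 2: SEND seq=5028 -> fresh
Step 3: SEND seq=5000 -> retransmit
Step 4: SEND seq=5000 -> retransmit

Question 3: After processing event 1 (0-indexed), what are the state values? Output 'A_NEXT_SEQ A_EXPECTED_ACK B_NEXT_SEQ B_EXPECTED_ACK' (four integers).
After event 0: A_seq=5000 A_ack=337 B_seq=337 B_ack=5000
After event 1: A_seq=5028 A_ack=337 B_seq=337 B_ack=5000

5028 337 337 5000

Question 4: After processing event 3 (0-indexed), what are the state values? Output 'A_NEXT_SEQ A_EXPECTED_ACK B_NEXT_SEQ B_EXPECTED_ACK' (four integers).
After event 0: A_seq=5000 A_ack=337 B_seq=337 B_ack=5000
After event 1: A_seq=5028 A_ack=337 B_seq=337 B_ack=5000
After event 2: A_seq=5129 A_ack=337 B_seq=337 B_ack=5000
After event 3: A_seq=5129 A_ack=337 B_seq=337 B_ack=5129

5129 337 337 5129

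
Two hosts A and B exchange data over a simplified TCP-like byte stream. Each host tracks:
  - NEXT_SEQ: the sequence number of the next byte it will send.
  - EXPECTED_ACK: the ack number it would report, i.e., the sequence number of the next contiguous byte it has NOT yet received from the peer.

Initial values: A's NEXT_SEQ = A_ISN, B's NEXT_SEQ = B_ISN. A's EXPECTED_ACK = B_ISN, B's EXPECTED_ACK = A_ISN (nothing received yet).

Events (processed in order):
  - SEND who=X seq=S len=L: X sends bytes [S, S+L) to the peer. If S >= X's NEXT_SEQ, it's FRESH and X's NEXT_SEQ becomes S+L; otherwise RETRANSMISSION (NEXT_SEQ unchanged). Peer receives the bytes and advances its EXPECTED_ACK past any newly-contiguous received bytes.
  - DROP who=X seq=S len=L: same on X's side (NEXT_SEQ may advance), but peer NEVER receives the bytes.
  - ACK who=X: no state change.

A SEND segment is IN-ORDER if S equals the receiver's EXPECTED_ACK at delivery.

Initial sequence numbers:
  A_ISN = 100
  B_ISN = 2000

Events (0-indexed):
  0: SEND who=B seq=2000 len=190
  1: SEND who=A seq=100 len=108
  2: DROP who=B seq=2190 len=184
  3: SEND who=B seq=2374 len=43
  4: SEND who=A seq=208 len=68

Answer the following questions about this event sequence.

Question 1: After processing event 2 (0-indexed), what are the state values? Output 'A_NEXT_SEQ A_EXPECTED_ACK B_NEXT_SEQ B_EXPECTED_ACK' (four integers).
After event 0: A_seq=100 A_ack=2190 B_seq=2190 B_ack=100
After event 1: A_seq=208 A_ack=2190 B_seq=2190 B_ack=208
After event 2: A_seq=208 A_ack=2190 B_seq=2374 B_ack=208

208 2190 2374 208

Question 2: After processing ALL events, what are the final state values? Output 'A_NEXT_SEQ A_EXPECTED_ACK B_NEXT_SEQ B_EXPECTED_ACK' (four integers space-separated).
Answer: 276 2190 2417 276

Derivation:
After event 0: A_seq=100 A_ack=2190 B_seq=2190 B_ack=100
After event 1: A_seq=208 A_ack=2190 B_seq=2190 B_ack=208
After event 2: A_seq=208 A_ack=2190 B_seq=2374 B_ack=208
After event 3: A_seq=208 A_ack=2190 B_seq=2417 B_ack=208
After event 4: A_seq=276 A_ack=2190 B_seq=2417 B_ack=276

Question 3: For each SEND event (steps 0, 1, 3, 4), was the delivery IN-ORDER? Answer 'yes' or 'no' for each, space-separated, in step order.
Step 0: SEND seq=2000 -> in-order
Step 1: SEND seq=100 -> in-order
Step 3: SEND seq=2374 -> out-of-order
Step 4: SEND seq=208 -> in-order

Answer: yes yes no yes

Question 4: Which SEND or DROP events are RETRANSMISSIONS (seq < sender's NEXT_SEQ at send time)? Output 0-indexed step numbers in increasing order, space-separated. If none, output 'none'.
Answer: none

Derivation:
Step 0: SEND seq=2000 -> fresh
Step 1: SEND seq=100 -> fresh
Step 2: DROP seq=2190 -> fresh
Step 3: SEND seq=2374 -> fresh
Step 4: SEND seq=208 -> fresh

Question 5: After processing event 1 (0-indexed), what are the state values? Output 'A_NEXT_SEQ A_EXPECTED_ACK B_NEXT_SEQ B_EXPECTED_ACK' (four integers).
After event 0: A_seq=100 A_ack=2190 B_seq=2190 B_ack=100
After event 1: A_seq=208 A_ack=2190 B_seq=2190 B_ack=208

208 2190 2190 208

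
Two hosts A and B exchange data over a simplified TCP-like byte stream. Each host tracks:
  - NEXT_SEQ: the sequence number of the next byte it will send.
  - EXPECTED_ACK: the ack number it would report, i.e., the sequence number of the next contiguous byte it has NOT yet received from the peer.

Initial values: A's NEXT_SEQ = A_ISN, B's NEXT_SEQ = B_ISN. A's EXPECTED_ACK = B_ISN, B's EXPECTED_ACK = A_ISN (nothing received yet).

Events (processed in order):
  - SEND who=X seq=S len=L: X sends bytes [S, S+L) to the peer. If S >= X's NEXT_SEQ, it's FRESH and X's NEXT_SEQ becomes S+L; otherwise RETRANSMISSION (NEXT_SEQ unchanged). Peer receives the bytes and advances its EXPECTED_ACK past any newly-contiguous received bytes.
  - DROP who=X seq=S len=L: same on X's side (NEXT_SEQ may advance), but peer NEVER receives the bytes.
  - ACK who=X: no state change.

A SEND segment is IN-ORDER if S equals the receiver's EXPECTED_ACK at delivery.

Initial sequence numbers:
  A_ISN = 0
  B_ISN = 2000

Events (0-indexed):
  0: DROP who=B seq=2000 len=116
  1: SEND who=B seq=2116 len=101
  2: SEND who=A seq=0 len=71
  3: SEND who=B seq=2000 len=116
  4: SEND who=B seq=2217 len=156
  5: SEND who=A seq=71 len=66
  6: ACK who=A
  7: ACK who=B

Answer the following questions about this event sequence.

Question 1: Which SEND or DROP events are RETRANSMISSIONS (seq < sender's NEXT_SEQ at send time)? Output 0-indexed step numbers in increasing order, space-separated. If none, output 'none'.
Answer: 3

Derivation:
Step 0: DROP seq=2000 -> fresh
Step 1: SEND seq=2116 -> fresh
Step 2: SEND seq=0 -> fresh
Step 3: SEND seq=2000 -> retransmit
Step 4: SEND seq=2217 -> fresh
Step 5: SEND seq=71 -> fresh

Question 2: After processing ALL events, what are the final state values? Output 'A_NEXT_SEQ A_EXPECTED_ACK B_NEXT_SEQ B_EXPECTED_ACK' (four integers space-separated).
After event 0: A_seq=0 A_ack=2000 B_seq=2116 B_ack=0
After event 1: A_seq=0 A_ack=2000 B_seq=2217 B_ack=0
After event 2: A_seq=71 A_ack=2000 B_seq=2217 B_ack=71
After event 3: A_seq=71 A_ack=2217 B_seq=2217 B_ack=71
After event 4: A_seq=71 A_ack=2373 B_seq=2373 B_ack=71
After event 5: A_seq=137 A_ack=2373 B_seq=2373 B_ack=137
After event 6: A_seq=137 A_ack=2373 B_seq=2373 B_ack=137
After event 7: A_seq=137 A_ack=2373 B_seq=2373 B_ack=137

Answer: 137 2373 2373 137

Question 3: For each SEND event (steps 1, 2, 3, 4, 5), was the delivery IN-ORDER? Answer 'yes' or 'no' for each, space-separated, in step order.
Step 1: SEND seq=2116 -> out-of-order
Step 2: SEND seq=0 -> in-order
Step 3: SEND seq=2000 -> in-order
Step 4: SEND seq=2217 -> in-order
Step 5: SEND seq=71 -> in-order

Answer: no yes yes yes yes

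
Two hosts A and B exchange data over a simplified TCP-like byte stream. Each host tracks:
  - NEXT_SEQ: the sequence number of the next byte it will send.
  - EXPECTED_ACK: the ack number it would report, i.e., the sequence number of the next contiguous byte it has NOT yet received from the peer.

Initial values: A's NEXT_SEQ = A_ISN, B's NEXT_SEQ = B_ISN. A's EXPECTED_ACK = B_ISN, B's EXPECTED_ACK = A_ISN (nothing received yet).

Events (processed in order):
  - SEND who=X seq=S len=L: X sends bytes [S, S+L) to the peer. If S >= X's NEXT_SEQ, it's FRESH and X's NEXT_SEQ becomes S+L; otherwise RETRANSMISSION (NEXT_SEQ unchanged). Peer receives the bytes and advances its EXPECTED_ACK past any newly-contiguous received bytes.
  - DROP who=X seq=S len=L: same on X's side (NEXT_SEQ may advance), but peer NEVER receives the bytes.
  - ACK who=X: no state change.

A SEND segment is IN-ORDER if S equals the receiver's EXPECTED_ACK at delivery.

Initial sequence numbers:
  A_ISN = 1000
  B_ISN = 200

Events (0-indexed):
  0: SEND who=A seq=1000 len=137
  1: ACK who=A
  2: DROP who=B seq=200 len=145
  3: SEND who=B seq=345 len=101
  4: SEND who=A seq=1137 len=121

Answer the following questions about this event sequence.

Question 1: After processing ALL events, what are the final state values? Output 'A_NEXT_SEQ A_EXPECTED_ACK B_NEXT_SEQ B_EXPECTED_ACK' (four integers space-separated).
After event 0: A_seq=1137 A_ack=200 B_seq=200 B_ack=1137
After event 1: A_seq=1137 A_ack=200 B_seq=200 B_ack=1137
After event 2: A_seq=1137 A_ack=200 B_seq=345 B_ack=1137
After event 3: A_seq=1137 A_ack=200 B_seq=446 B_ack=1137
After event 4: A_seq=1258 A_ack=200 B_seq=446 B_ack=1258

Answer: 1258 200 446 1258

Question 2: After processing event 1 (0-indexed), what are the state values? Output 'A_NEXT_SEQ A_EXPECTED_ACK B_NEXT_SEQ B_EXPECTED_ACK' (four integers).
After event 0: A_seq=1137 A_ack=200 B_seq=200 B_ack=1137
After event 1: A_seq=1137 A_ack=200 B_seq=200 B_ack=1137

1137 200 200 1137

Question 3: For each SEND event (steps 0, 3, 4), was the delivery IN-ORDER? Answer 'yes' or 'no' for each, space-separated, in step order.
Answer: yes no yes

Derivation:
Step 0: SEND seq=1000 -> in-order
Step 3: SEND seq=345 -> out-of-order
Step 4: SEND seq=1137 -> in-order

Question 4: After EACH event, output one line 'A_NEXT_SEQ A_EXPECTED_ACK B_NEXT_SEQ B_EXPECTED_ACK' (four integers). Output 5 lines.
1137 200 200 1137
1137 200 200 1137
1137 200 345 1137
1137 200 446 1137
1258 200 446 1258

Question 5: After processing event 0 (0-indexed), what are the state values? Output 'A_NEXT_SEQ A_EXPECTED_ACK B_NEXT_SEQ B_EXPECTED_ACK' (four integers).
After event 0: A_seq=1137 A_ack=200 B_seq=200 B_ack=1137

1137 200 200 1137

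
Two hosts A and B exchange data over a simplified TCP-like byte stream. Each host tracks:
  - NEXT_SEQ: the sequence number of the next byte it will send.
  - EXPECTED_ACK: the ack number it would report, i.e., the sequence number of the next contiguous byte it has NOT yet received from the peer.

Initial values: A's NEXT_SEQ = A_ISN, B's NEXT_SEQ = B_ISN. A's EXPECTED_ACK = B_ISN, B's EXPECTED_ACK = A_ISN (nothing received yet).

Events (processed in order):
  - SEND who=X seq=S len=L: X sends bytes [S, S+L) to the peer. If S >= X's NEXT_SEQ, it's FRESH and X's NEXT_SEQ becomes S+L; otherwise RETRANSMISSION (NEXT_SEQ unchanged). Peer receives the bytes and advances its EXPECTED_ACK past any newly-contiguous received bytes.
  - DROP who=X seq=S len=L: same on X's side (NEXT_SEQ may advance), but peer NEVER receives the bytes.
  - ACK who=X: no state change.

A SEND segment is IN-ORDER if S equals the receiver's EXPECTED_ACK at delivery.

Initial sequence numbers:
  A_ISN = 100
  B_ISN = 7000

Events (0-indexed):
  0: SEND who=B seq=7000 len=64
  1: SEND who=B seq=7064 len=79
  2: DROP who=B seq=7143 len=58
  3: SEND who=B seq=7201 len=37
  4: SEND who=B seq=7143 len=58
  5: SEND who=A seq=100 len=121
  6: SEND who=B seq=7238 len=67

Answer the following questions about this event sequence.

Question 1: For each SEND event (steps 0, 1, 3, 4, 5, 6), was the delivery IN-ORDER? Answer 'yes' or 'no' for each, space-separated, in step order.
Answer: yes yes no yes yes yes

Derivation:
Step 0: SEND seq=7000 -> in-order
Step 1: SEND seq=7064 -> in-order
Step 3: SEND seq=7201 -> out-of-order
Step 4: SEND seq=7143 -> in-order
Step 5: SEND seq=100 -> in-order
Step 6: SEND seq=7238 -> in-order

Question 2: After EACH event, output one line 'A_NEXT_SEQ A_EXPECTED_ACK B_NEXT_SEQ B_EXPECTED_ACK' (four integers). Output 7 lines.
100 7064 7064 100
100 7143 7143 100
100 7143 7201 100
100 7143 7238 100
100 7238 7238 100
221 7238 7238 221
221 7305 7305 221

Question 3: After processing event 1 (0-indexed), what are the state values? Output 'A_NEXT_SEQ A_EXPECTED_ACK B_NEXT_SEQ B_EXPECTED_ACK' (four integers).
After event 0: A_seq=100 A_ack=7064 B_seq=7064 B_ack=100
After event 1: A_seq=100 A_ack=7143 B_seq=7143 B_ack=100

100 7143 7143 100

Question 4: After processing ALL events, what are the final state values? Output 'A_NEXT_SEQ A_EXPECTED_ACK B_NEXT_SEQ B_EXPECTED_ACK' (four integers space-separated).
Answer: 221 7305 7305 221

Derivation:
After event 0: A_seq=100 A_ack=7064 B_seq=7064 B_ack=100
After event 1: A_seq=100 A_ack=7143 B_seq=7143 B_ack=100
After event 2: A_seq=100 A_ack=7143 B_seq=7201 B_ack=100
After event 3: A_seq=100 A_ack=7143 B_seq=7238 B_ack=100
After event 4: A_seq=100 A_ack=7238 B_seq=7238 B_ack=100
After event 5: A_seq=221 A_ack=7238 B_seq=7238 B_ack=221
After event 6: A_seq=221 A_ack=7305 B_seq=7305 B_ack=221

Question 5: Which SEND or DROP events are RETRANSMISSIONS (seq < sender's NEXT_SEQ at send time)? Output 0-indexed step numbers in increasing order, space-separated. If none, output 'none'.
Answer: 4

Derivation:
Step 0: SEND seq=7000 -> fresh
Step 1: SEND seq=7064 -> fresh
Step 2: DROP seq=7143 -> fresh
Step 3: SEND seq=7201 -> fresh
Step 4: SEND seq=7143 -> retransmit
Step 5: SEND seq=100 -> fresh
Step 6: SEND seq=7238 -> fresh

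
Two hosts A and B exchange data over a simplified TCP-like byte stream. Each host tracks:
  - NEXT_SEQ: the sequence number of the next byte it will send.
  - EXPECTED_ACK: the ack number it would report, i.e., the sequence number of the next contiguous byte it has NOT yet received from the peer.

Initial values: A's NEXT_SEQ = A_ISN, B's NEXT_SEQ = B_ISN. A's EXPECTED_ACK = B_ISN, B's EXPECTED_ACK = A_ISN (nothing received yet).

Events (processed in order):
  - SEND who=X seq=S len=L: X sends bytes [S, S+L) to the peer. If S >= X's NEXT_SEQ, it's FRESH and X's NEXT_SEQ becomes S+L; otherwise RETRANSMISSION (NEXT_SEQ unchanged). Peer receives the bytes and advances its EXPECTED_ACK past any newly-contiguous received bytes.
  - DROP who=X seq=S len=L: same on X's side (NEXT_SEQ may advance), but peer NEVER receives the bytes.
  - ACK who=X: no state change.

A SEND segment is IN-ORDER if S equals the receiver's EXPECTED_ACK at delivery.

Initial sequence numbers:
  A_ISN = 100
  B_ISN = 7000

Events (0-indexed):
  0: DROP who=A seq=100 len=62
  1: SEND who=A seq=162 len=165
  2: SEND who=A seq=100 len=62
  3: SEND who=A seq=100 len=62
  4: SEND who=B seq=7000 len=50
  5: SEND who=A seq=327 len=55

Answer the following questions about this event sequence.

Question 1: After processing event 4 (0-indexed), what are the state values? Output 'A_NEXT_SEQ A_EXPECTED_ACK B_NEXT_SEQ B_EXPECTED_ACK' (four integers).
After event 0: A_seq=162 A_ack=7000 B_seq=7000 B_ack=100
After event 1: A_seq=327 A_ack=7000 B_seq=7000 B_ack=100
After event 2: A_seq=327 A_ack=7000 B_seq=7000 B_ack=327
After event 3: A_seq=327 A_ack=7000 B_seq=7000 B_ack=327
After event 4: A_seq=327 A_ack=7050 B_seq=7050 B_ack=327

327 7050 7050 327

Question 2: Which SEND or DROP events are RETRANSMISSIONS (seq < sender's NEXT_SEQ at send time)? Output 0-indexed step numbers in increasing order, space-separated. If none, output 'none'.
Answer: 2 3

Derivation:
Step 0: DROP seq=100 -> fresh
Step 1: SEND seq=162 -> fresh
Step 2: SEND seq=100 -> retransmit
Step 3: SEND seq=100 -> retransmit
Step 4: SEND seq=7000 -> fresh
Step 5: SEND seq=327 -> fresh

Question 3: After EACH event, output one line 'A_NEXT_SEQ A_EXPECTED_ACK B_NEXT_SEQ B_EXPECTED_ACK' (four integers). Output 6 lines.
162 7000 7000 100
327 7000 7000 100
327 7000 7000 327
327 7000 7000 327
327 7050 7050 327
382 7050 7050 382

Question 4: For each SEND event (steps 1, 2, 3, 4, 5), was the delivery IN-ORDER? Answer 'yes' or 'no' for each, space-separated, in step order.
Step 1: SEND seq=162 -> out-of-order
Step 2: SEND seq=100 -> in-order
Step 3: SEND seq=100 -> out-of-order
Step 4: SEND seq=7000 -> in-order
Step 5: SEND seq=327 -> in-order

Answer: no yes no yes yes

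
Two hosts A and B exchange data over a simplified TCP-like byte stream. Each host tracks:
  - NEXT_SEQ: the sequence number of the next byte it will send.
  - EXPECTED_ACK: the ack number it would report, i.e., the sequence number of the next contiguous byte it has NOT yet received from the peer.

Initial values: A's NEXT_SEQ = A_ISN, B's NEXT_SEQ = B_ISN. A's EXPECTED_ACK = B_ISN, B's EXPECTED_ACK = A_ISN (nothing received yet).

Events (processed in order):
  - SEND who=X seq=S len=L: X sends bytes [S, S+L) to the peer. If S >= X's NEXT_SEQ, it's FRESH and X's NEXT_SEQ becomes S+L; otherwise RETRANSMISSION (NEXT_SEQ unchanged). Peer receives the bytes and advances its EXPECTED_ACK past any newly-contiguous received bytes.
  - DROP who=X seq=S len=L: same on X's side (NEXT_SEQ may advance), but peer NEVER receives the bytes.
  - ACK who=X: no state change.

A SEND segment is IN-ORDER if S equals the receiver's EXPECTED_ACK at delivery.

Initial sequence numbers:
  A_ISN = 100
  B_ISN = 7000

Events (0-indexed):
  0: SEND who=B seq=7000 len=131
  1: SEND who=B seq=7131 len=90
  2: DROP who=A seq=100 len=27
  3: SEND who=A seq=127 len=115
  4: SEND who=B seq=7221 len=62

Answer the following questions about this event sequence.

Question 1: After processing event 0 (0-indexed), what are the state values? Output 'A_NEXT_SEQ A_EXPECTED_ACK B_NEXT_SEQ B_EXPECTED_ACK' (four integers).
After event 0: A_seq=100 A_ack=7131 B_seq=7131 B_ack=100

100 7131 7131 100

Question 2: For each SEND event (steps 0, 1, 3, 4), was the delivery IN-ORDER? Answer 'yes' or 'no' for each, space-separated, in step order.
Answer: yes yes no yes

Derivation:
Step 0: SEND seq=7000 -> in-order
Step 1: SEND seq=7131 -> in-order
Step 3: SEND seq=127 -> out-of-order
Step 4: SEND seq=7221 -> in-order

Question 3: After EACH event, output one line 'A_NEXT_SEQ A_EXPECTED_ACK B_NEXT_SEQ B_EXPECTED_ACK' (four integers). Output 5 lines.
100 7131 7131 100
100 7221 7221 100
127 7221 7221 100
242 7221 7221 100
242 7283 7283 100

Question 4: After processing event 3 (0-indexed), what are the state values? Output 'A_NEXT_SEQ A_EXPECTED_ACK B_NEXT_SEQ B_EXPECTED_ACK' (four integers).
After event 0: A_seq=100 A_ack=7131 B_seq=7131 B_ack=100
After event 1: A_seq=100 A_ack=7221 B_seq=7221 B_ack=100
After event 2: A_seq=127 A_ack=7221 B_seq=7221 B_ack=100
After event 3: A_seq=242 A_ack=7221 B_seq=7221 B_ack=100

242 7221 7221 100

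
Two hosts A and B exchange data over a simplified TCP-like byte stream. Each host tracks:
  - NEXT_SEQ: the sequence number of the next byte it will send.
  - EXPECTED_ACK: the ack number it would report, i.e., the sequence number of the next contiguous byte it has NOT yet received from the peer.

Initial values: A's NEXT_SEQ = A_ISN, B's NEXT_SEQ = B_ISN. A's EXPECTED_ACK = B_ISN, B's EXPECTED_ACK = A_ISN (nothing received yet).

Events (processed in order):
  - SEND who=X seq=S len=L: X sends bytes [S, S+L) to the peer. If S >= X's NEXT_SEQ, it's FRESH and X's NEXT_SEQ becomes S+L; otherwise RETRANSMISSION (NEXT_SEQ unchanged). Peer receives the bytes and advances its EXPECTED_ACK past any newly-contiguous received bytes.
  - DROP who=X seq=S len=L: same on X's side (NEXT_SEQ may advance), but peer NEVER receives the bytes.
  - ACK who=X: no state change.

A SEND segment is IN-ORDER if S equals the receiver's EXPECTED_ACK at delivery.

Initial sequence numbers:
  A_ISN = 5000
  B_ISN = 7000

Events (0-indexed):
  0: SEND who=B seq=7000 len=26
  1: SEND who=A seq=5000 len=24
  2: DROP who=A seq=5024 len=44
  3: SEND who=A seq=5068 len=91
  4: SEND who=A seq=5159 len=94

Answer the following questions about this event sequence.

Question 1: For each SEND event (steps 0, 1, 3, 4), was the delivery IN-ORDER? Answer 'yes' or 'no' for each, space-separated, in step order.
Step 0: SEND seq=7000 -> in-order
Step 1: SEND seq=5000 -> in-order
Step 3: SEND seq=5068 -> out-of-order
Step 4: SEND seq=5159 -> out-of-order

Answer: yes yes no no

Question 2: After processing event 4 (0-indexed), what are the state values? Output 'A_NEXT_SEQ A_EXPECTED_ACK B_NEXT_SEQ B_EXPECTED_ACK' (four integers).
After event 0: A_seq=5000 A_ack=7026 B_seq=7026 B_ack=5000
After event 1: A_seq=5024 A_ack=7026 B_seq=7026 B_ack=5024
After event 2: A_seq=5068 A_ack=7026 B_seq=7026 B_ack=5024
After event 3: A_seq=5159 A_ack=7026 B_seq=7026 B_ack=5024
After event 4: A_seq=5253 A_ack=7026 B_seq=7026 B_ack=5024

5253 7026 7026 5024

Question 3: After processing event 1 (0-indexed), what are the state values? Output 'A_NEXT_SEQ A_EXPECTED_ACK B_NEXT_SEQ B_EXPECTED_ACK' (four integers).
After event 0: A_seq=5000 A_ack=7026 B_seq=7026 B_ack=5000
After event 1: A_seq=5024 A_ack=7026 B_seq=7026 B_ack=5024

5024 7026 7026 5024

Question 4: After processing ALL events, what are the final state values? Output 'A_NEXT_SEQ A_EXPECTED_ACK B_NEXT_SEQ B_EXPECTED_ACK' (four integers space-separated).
After event 0: A_seq=5000 A_ack=7026 B_seq=7026 B_ack=5000
After event 1: A_seq=5024 A_ack=7026 B_seq=7026 B_ack=5024
After event 2: A_seq=5068 A_ack=7026 B_seq=7026 B_ack=5024
After event 3: A_seq=5159 A_ack=7026 B_seq=7026 B_ack=5024
After event 4: A_seq=5253 A_ack=7026 B_seq=7026 B_ack=5024

Answer: 5253 7026 7026 5024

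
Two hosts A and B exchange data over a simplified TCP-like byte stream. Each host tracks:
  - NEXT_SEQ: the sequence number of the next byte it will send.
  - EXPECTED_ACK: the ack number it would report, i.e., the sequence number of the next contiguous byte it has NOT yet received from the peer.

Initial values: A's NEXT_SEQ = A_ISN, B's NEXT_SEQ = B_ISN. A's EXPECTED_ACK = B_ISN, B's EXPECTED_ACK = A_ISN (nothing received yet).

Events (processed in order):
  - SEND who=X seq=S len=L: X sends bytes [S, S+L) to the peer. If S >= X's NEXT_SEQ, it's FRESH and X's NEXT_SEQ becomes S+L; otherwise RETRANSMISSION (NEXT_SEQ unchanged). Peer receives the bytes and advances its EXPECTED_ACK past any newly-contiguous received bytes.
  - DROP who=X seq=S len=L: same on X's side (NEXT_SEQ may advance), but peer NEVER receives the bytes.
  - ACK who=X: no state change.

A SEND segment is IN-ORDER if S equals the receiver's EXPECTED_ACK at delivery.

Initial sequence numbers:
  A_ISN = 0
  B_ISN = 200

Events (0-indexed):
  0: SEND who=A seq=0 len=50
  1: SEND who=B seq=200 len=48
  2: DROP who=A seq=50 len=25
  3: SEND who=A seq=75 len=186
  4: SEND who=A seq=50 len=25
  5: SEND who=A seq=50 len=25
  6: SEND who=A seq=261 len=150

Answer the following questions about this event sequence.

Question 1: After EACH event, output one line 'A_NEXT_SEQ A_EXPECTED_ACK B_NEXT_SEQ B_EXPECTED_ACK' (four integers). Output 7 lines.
50 200 200 50
50 248 248 50
75 248 248 50
261 248 248 50
261 248 248 261
261 248 248 261
411 248 248 411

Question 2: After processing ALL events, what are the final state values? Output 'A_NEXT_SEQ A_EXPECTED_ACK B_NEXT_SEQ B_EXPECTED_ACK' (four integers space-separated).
Answer: 411 248 248 411

Derivation:
After event 0: A_seq=50 A_ack=200 B_seq=200 B_ack=50
After event 1: A_seq=50 A_ack=248 B_seq=248 B_ack=50
After event 2: A_seq=75 A_ack=248 B_seq=248 B_ack=50
After event 3: A_seq=261 A_ack=248 B_seq=248 B_ack=50
After event 4: A_seq=261 A_ack=248 B_seq=248 B_ack=261
After event 5: A_seq=261 A_ack=248 B_seq=248 B_ack=261
After event 6: A_seq=411 A_ack=248 B_seq=248 B_ack=411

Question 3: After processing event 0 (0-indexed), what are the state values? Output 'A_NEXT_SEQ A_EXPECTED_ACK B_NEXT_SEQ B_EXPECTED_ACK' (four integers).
After event 0: A_seq=50 A_ack=200 B_seq=200 B_ack=50

50 200 200 50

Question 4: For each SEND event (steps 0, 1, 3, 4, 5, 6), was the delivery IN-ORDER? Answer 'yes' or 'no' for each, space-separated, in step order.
Step 0: SEND seq=0 -> in-order
Step 1: SEND seq=200 -> in-order
Step 3: SEND seq=75 -> out-of-order
Step 4: SEND seq=50 -> in-order
Step 5: SEND seq=50 -> out-of-order
Step 6: SEND seq=261 -> in-order

Answer: yes yes no yes no yes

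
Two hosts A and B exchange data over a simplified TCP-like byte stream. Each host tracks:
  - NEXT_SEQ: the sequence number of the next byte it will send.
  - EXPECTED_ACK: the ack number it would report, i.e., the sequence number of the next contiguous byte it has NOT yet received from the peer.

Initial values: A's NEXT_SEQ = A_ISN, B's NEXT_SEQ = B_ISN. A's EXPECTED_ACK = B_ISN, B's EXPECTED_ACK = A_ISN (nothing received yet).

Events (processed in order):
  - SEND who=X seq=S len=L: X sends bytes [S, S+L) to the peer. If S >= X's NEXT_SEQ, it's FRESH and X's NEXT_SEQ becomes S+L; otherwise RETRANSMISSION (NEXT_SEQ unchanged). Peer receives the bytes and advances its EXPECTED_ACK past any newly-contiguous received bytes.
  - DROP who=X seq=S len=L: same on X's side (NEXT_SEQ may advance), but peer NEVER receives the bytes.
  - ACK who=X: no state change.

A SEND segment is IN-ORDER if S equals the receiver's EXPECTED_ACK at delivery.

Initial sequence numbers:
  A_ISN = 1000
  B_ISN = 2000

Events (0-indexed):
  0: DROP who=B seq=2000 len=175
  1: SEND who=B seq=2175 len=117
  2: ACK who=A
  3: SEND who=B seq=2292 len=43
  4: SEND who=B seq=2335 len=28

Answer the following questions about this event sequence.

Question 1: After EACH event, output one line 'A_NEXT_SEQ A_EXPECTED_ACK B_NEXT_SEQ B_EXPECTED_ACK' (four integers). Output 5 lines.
1000 2000 2175 1000
1000 2000 2292 1000
1000 2000 2292 1000
1000 2000 2335 1000
1000 2000 2363 1000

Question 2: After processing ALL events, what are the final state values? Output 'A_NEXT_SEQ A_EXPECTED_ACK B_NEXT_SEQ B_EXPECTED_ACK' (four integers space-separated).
Answer: 1000 2000 2363 1000

Derivation:
After event 0: A_seq=1000 A_ack=2000 B_seq=2175 B_ack=1000
After event 1: A_seq=1000 A_ack=2000 B_seq=2292 B_ack=1000
After event 2: A_seq=1000 A_ack=2000 B_seq=2292 B_ack=1000
After event 3: A_seq=1000 A_ack=2000 B_seq=2335 B_ack=1000
After event 4: A_seq=1000 A_ack=2000 B_seq=2363 B_ack=1000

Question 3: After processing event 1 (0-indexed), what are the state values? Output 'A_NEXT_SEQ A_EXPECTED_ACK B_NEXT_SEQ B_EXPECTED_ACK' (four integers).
After event 0: A_seq=1000 A_ack=2000 B_seq=2175 B_ack=1000
After event 1: A_seq=1000 A_ack=2000 B_seq=2292 B_ack=1000

1000 2000 2292 1000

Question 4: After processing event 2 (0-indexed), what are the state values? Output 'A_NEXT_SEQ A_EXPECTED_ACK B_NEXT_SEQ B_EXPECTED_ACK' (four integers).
After event 0: A_seq=1000 A_ack=2000 B_seq=2175 B_ack=1000
After event 1: A_seq=1000 A_ack=2000 B_seq=2292 B_ack=1000
After event 2: A_seq=1000 A_ack=2000 B_seq=2292 B_ack=1000

1000 2000 2292 1000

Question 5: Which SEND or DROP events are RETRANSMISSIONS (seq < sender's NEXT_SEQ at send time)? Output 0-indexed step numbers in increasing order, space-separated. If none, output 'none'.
Step 0: DROP seq=2000 -> fresh
Step 1: SEND seq=2175 -> fresh
Step 3: SEND seq=2292 -> fresh
Step 4: SEND seq=2335 -> fresh

Answer: none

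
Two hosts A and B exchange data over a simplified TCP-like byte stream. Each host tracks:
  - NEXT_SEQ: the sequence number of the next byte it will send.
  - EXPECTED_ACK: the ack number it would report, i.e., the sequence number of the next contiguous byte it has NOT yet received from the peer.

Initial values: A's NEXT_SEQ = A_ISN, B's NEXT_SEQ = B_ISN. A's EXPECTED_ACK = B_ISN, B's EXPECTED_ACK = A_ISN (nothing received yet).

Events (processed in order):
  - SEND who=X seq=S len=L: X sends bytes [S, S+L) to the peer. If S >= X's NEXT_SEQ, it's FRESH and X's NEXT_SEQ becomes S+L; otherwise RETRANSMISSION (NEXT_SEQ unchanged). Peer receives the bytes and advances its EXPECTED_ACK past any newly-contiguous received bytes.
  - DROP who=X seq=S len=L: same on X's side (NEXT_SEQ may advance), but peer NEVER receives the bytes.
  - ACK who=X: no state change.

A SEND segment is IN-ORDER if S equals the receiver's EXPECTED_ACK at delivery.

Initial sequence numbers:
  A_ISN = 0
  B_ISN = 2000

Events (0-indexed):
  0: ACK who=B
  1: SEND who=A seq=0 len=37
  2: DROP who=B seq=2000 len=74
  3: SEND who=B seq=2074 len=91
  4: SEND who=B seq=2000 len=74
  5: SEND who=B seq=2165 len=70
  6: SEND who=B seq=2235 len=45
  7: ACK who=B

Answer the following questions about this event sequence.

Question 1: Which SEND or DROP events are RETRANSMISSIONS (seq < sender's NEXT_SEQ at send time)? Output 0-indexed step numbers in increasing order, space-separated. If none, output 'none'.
Step 1: SEND seq=0 -> fresh
Step 2: DROP seq=2000 -> fresh
Step 3: SEND seq=2074 -> fresh
Step 4: SEND seq=2000 -> retransmit
Step 5: SEND seq=2165 -> fresh
Step 6: SEND seq=2235 -> fresh

Answer: 4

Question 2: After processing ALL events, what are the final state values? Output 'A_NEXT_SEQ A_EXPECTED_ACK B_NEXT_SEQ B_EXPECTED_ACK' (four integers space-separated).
After event 0: A_seq=0 A_ack=2000 B_seq=2000 B_ack=0
After event 1: A_seq=37 A_ack=2000 B_seq=2000 B_ack=37
After event 2: A_seq=37 A_ack=2000 B_seq=2074 B_ack=37
After event 3: A_seq=37 A_ack=2000 B_seq=2165 B_ack=37
After event 4: A_seq=37 A_ack=2165 B_seq=2165 B_ack=37
After event 5: A_seq=37 A_ack=2235 B_seq=2235 B_ack=37
After event 6: A_seq=37 A_ack=2280 B_seq=2280 B_ack=37
After event 7: A_seq=37 A_ack=2280 B_seq=2280 B_ack=37

Answer: 37 2280 2280 37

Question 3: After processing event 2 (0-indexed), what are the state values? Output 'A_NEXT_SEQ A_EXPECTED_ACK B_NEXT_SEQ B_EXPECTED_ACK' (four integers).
After event 0: A_seq=0 A_ack=2000 B_seq=2000 B_ack=0
After event 1: A_seq=37 A_ack=2000 B_seq=2000 B_ack=37
After event 2: A_seq=37 A_ack=2000 B_seq=2074 B_ack=37

37 2000 2074 37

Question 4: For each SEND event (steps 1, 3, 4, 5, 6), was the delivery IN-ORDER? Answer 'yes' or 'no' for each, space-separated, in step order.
Step 1: SEND seq=0 -> in-order
Step 3: SEND seq=2074 -> out-of-order
Step 4: SEND seq=2000 -> in-order
Step 5: SEND seq=2165 -> in-order
Step 6: SEND seq=2235 -> in-order

Answer: yes no yes yes yes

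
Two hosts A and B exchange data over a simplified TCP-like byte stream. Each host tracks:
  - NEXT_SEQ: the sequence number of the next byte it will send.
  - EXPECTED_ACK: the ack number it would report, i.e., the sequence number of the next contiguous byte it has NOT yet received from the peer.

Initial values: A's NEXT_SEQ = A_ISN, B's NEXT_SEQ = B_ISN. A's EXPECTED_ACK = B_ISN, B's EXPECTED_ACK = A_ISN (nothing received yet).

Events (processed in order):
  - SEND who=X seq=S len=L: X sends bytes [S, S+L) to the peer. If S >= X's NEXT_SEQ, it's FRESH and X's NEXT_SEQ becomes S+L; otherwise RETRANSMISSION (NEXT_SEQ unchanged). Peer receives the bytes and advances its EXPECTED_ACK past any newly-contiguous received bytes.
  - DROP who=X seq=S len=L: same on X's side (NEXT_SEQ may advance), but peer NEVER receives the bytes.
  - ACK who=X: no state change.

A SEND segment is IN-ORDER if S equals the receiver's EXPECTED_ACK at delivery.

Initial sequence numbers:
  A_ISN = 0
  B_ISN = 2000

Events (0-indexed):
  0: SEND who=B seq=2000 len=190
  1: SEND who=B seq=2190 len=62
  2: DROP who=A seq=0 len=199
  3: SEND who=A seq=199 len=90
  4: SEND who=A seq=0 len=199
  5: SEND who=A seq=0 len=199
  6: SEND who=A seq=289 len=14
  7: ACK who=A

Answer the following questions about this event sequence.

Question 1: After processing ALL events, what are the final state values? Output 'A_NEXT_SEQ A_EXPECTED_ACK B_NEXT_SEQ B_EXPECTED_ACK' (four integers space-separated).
After event 0: A_seq=0 A_ack=2190 B_seq=2190 B_ack=0
After event 1: A_seq=0 A_ack=2252 B_seq=2252 B_ack=0
After event 2: A_seq=199 A_ack=2252 B_seq=2252 B_ack=0
After event 3: A_seq=289 A_ack=2252 B_seq=2252 B_ack=0
After event 4: A_seq=289 A_ack=2252 B_seq=2252 B_ack=289
After event 5: A_seq=289 A_ack=2252 B_seq=2252 B_ack=289
After event 6: A_seq=303 A_ack=2252 B_seq=2252 B_ack=303
After event 7: A_seq=303 A_ack=2252 B_seq=2252 B_ack=303

Answer: 303 2252 2252 303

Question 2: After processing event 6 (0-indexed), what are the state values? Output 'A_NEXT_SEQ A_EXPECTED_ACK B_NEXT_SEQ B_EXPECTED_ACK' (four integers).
After event 0: A_seq=0 A_ack=2190 B_seq=2190 B_ack=0
After event 1: A_seq=0 A_ack=2252 B_seq=2252 B_ack=0
After event 2: A_seq=199 A_ack=2252 B_seq=2252 B_ack=0
After event 3: A_seq=289 A_ack=2252 B_seq=2252 B_ack=0
After event 4: A_seq=289 A_ack=2252 B_seq=2252 B_ack=289
After event 5: A_seq=289 A_ack=2252 B_seq=2252 B_ack=289
After event 6: A_seq=303 A_ack=2252 B_seq=2252 B_ack=303

303 2252 2252 303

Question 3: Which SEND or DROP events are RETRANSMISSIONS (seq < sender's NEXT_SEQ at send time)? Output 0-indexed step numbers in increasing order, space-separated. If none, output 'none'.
Step 0: SEND seq=2000 -> fresh
Step 1: SEND seq=2190 -> fresh
Step 2: DROP seq=0 -> fresh
Step 3: SEND seq=199 -> fresh
Step 4: SEND seq=0 -> retransmit
Step 5: SEND seq=0 -> retransmit
Step 6: SEND seq=289 -> fresh

Answer: 4 5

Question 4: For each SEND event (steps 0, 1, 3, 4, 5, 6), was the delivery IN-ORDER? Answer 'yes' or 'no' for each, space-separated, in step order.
Step 0: SEND seq=2000 -> in-order
Step 1: SEND seq=2190 -> in-order
Step 3: SEND seq=199 -> out-of-order
Step 4: SEND seq=0 -> in-order
Step 5: SEND seq=0 -> out-of-order
Step 6: SEND seq=289 -> in-order

Answer: yes yes no yes no yes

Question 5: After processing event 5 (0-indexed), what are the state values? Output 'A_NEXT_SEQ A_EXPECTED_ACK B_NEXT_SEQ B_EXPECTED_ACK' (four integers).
After event 0: A_seq=0 A_ack=2190 B_seq=2190 B_ack=0
After event 1: A_seq=0 A_ack=2252 B_seq=2252 B_ack=0
After event 2: A_seq=199 A_ack=2252 B_seq=2252 B_ack=0
After event 3: A_seq=289 A_ack=2252 B_seq=2252 B_ack=0
After event 4: A_seq=289 A_ack=2252 B_seq=2252 B_ack=289
After event 5: A_seq=289 A_ack=2252 B_seq=2252 B_ack=289

289 2252 2252 289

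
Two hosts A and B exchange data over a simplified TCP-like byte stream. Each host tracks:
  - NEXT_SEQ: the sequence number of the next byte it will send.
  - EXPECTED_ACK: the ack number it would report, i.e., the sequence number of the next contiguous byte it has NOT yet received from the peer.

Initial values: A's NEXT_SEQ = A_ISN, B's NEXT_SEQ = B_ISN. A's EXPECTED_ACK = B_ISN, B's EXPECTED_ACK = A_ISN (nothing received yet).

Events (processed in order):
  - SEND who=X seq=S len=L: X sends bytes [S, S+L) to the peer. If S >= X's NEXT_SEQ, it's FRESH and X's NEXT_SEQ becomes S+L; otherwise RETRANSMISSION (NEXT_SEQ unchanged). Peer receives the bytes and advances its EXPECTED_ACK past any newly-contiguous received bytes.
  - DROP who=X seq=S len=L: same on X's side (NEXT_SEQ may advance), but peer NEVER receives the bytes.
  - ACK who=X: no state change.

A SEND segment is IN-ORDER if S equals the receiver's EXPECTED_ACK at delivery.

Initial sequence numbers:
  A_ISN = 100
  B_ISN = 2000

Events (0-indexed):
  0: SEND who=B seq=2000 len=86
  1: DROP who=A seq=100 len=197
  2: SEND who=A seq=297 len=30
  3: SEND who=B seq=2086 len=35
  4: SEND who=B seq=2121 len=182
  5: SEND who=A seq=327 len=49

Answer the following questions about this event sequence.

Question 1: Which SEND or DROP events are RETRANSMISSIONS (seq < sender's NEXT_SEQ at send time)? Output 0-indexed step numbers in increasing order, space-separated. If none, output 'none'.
Answer: none

Derivation:
Step 0: SEND seq=2000 -> fresh
Step 1: DROP seq=100 -> fresh
Step 2: SEND seq=297 -> fresh
Step 3: SEND seq=2086 -> fresh
Step 4: SEND seq=2121 -> fresh
Step 5: SEND seq=327 -> fresh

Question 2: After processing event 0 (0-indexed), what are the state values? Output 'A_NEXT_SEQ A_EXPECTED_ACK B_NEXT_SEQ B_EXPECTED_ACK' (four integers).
After event 0: A_seq=100 A_ack=2086 B_seq=2086 B_ack=100

100 2086 2086 100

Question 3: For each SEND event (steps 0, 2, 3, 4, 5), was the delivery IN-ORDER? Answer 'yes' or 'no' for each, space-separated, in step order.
Answer: yes no yes yes no

Derivation:
Step 0: SEND seq=2000 -> in-order
Step 2: SEND seq=297 -> out-of-order
Step 3: SEND seq=2086 -> in-order
Step 4: SEND seq=2121 -> in-order
Step 5: SEND seq=327 -> out-of-order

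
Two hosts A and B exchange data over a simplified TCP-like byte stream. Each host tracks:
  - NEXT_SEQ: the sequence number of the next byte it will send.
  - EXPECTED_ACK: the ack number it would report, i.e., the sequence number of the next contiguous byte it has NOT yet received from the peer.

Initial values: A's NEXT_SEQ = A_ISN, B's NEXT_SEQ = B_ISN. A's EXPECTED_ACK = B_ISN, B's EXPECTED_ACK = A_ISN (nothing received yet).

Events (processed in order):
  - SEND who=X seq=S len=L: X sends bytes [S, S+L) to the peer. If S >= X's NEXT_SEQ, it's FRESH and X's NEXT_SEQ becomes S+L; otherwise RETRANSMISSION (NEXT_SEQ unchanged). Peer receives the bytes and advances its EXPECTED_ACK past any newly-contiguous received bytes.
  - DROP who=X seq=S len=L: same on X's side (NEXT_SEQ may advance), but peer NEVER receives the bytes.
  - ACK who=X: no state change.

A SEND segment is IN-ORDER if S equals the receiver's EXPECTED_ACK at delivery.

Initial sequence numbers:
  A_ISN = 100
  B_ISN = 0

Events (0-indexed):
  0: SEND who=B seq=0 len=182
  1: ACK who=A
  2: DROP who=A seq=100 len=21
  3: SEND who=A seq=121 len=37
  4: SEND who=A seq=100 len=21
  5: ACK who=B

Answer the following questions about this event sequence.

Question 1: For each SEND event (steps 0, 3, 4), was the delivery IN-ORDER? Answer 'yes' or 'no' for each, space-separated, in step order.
Step 0: SEND seq=0 -> in-order
Step 3: SEND seq=121 -> out-of-order
Step 4: SEND seq=100 -> in-order

Answer: yes no yes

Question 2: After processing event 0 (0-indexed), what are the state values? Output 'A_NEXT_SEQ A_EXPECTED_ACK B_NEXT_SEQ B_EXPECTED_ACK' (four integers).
After event 0: A_seq=100 A_ack=182 B_seq=182 B_ack=100

100 182 182 100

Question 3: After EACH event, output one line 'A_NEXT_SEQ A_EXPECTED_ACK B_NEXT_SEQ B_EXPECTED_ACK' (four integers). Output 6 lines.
100 182 182 100
100 182 182 100
121 182 182 100
158 182 182 100
158 182 182 158
158 182 182 158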